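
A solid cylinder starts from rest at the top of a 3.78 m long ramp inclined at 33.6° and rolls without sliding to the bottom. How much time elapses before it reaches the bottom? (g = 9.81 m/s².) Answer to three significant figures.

With I = (1/2)MR², the ratio k = I/(MR²) is 0.5.
Newton's second law down the slope: Mg sinθ − f = Ma. The torque equation fR = Iα (with α = a/R) gives f = kMa.
Hence a = g sinθ/(1+k) = 9.81×sin33.6°/1.5 = 3.619 m/s².
Starting from rest, L = ½at², so t = √(2L/a) = √(2×3.78/3.619) ≈ 1.45 s.

t ≈ 1.45 s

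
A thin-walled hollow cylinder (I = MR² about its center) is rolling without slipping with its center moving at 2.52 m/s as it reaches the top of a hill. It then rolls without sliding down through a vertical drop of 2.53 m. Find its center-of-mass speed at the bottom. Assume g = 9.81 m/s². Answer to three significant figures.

v ≈ 5.58 m/s

With I = MR², the ratio k = I/(MR²) is 1.
The rolling condition ω = v/R makes the rotational term ½I(v/R)² = ½kMv², so KE_total = ½(1+k)Mv² = Mv².
Conserving energy between top and bottom: Mv² = Mv₀² + Mgh, hence v² = v₀² + 2gh/(1+k).
v = √(2.52² + 2×9.81×2.53/2) = √31.17 ≈ 5.58 m/s.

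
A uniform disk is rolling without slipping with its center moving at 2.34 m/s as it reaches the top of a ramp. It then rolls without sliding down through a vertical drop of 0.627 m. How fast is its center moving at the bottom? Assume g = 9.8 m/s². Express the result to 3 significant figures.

v ≈ 3.70 m/s

Here I = (1/2)MR², so the shape factor k = I/(MR²) = 0.5.
Rolling without slipping gives ω = v/R, so the total kinetic energy is ½Mv² + ½Iω² = ½(1+k)Mv² = (3/4)Mv².
Energy conservation: (3/4)Mv₀² + Mgh = (3/4)Mv², so v² = v₀² + 2gh/(1+k).
v = √(2.34² + 2×9.8×0.627/1.5) = √13.67 ≈ 3.70 m/s.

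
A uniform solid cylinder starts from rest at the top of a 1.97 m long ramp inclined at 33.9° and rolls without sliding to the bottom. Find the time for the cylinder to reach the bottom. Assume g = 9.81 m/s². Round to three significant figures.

For this body I = (1/2)MR², i.e. k = I/(MR²) = 0.5.
Newton's second law down the slope: Mg sinθ − f = Ma. The torque equation fR = Iα (with α = a/R) gives f = kMa.
Hence a = g sinθ/(1+k) = 9.81×sin33.9°/1.5 = 3.648 m/s².
Starting from rest, L = ½at², so t = √(2L/a) = √(2×1.97/3.648) ≈ 1.04 s.

t ≈ 1.04 s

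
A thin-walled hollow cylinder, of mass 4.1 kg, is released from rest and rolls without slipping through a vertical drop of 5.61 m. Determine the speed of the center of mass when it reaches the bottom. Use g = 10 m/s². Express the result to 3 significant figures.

The moment of inertia is MR², giving k ≡ I/(MR²) = 1.
The rolling condition ω = v/R makes the rotational term ½I(v/R)² = ½kMv², so KE_total = ½(1+k)Mv² = Mv².
Energy conservation: Mgh = Mv², so v = √(2gh/(1+k)) = √(2 × 10 × 5.61 / 2) ≈ 7.49 m/s.

v ≈ 7.49 m/s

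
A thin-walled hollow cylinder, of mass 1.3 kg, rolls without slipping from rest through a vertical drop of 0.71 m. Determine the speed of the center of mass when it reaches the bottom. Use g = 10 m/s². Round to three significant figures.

Here I = MR², so the shape factor k = I/(MR²) = 1.
The rolling condition ω = v/R makes the rotational term ½I(v/R)² = ½kMv², so KE_total = ½(1+k)Mv² = Mv².
Energy conservation: Mgh = Mv², so v = √(2gh/(1+k)) = √(2 × 10 × 0.71 / 2) ≈ 2.66 m/s.

v ≈ 2.66 m/s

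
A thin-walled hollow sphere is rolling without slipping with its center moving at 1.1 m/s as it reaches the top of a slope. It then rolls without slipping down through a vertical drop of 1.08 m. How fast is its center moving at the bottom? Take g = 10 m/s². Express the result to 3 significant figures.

v ≈ 3.76 m/s

Here I = (2/3)MR², so the shape factor k = I/(MR²) = 2/3.
Pure rolling means v = ωR; then KE = ½Mv² + ½I(v/R)² = ½(1+k)Mv² = (5/6)Mv².
Conserving energy between top and bottom: (5/6)Mv² = (5/6)Mv₀² + Mgh, hence v² = v₀² + 2gh/(1+k).
v = √(1.1² + 2×10×1.08/1.667) = √14.17 ≈ 3.76 m/s.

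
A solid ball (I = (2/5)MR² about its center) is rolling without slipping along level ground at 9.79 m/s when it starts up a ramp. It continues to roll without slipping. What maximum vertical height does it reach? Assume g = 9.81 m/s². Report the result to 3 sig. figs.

h ≈ 6.84 m

With I = (2/5)MR², the ratio k = I/(MR²) is 0.4.
Since it rolls without slipping, ω = v/R and KE = ½Mv² + ½Iω² = ½(1+k)Mv² = (7/10)Mv².
All of this converts to potential energy at the highest point: (7/10)Mv₀² = Mgh.
Thus h = (1+k)v₀²/(2g) = 1.4 × 9.79² / (2 × 9.81) ≈ 6.84 m.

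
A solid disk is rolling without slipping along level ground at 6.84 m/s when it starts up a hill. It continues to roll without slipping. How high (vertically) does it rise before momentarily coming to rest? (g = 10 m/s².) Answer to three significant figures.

Here I = (1/2)MR², so the shape factor k = I/(MR²) = 0.5.
Rolling without slipping gives ω = v/R, so the total kinetic energy is ½Mv² + ½Iω² = ½(1+k)Mv² = (3/4)Mv².
At the top the kinetic energy is zero, so (3/4)Mv₀² = Mgh.
Thus h = (1+k)v₀²/(2g) = 1.5 × 6.84² / (2 × 10) ≈ 3.51 m.

h ≈ 3.51 m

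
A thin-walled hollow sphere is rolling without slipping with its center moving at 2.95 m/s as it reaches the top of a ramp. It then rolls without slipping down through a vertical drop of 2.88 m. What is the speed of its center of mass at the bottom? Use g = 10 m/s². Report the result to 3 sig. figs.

v ≈ 6.58 m/s

Here I = (2/3)MR², so the shape factor k = I/(MR²) = 2/3.
Since it rolls without slipping, ω = v/R and KE = ½Mv² + ½Iω² = ½(1+k)Mv² = (5/6)Mv².
Energy conservation: (5/6)Mv₀² + Mgh = (5/6)Mv², so v² = v₀² + 2gh/(1+k).
v = √(2.95² + 2×10×2.88/1.667) = √43.26 ≈ 6.58 m/s.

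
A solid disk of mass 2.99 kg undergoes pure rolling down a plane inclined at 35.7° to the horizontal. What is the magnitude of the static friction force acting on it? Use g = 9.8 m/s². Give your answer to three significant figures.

Here I = (1/2)MR², so the shape factor k = I/(MR²) = 0.5.
Along the incline Mg sinθ − f = Ma, and torque about the center fR = Iα = kMR²(a/R) gives f = kMa.
Combining, a = g sinθ/(1+k) and f = kMa = kMg sinθ/(1+k).
f = 0.5 × 2.99 × 9.8 × sin35.7° / 1.5 ≈ 5.70 N.

f ≈ 5.70 N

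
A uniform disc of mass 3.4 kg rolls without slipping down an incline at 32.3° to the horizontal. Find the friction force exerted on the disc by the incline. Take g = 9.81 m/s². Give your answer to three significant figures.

f ≈ 5.94 N

With I = (1/2)MR², the ratio k = I/(MR²) is 0.5.
Newton's second law down the slope: Mg sinθ − f = Ma. The torque equation fR = Iα (with α = a/R) gives f = kMa.
Combining, a = g sinθ/(1+k) and f = kMa = kMg sinθ/(1+k).
f = 0.5 × 3.4 × 9.81 × sin32.3° / 1.5 ≈ 5.94 N.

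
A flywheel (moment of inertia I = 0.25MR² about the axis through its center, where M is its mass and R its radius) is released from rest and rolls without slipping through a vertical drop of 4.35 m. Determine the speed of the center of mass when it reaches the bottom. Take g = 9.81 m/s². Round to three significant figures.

With I = 0.25MR², the ratio k = I/(MR²) is 0.25.
Rolling without slipping gives ω = v/R, so the total kinetic energy is ½Mv² + ½Iω² = ½(1+k)Mv² = (5/8)Mv².
Setting Mgh = (5/8)Mv² gives v = √(2gh/(1+k)) = √(2·9.81·4.35/1.25) ≈ 8.26 m/s.

v ≈ 8.26 m/s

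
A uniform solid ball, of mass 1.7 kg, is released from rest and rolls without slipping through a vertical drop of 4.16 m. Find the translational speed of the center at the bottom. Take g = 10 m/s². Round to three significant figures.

v ≈ 7.71 m/s

The moment of inertia is (2/5)MR², giving k ≡ I/(MR²) = 0.4.
Pure rolling means v = ωR; then KE = ½Mv² + ½I(v/R)² = ½(1+k)Mv² = (7/10)Mv².
Setting Mgh = (7/10)Mv² gives v = √(2gh/(1+k)) = √(2·10·4.16/1.4) ≈ 7.71 m/s.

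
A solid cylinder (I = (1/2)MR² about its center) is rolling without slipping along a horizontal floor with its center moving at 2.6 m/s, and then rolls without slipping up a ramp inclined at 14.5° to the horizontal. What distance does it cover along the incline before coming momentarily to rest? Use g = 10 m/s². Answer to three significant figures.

For this body I = (1/2)MR², i.e. k = I/(MR²) = 0.5.
Since it rolls without slipping, ω = v/R and KE = ½Mv² + ½Iω² = ½(1+k)Mv² = (3/4)Mv².
Setting this equal to Mgh gives the vertical rise h = (1+k)v₀²/(2g) = 1.5×2.6²/(2×10) = 0.507 m.
The distance along the slope is d = h/sinθ = 0.507/sin14.5° ≈ 2.02 m.

d ≈ 2.02 m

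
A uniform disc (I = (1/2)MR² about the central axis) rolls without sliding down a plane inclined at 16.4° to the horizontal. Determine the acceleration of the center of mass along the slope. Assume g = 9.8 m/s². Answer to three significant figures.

a ≈ 1.84 m/s²

For this body I = (1/2)MR², i.e. k = I/(MR²) = 0.5.
Newton's second law down the slope: Mg sinθ − f = Ma. The torque equation fR = Iα (with α = a/R) gives f = kMa.
Eliminating f: Mg sinθ = (1+k)Ma, so a = g sinθ/(1+k) = 9.8 × sin16.4° / 1.5 ≈ 1.84 m/s².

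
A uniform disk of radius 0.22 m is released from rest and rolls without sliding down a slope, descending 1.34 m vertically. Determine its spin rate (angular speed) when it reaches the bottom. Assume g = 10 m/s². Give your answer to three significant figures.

ω ≈ 19.2 rad/s

The moment of inertia is (1/2)MR², giving k ≡ I/(MR²) = 0.5.
Pure rolling means v = ωR; then KE = ½Mv² + ½I(v/R)² = ½(1+k)Mv² = (3/4)Mv².
Energy conservation Mgh = ½(1+k)Mv² gives v = √(2gh/(1+k)) = √(2 × 10 × 1.34 / 1.5) = 4.227 m/s.
Then ω = v/R = 4.227 / 0.22 ≈ 19.2 rad/s.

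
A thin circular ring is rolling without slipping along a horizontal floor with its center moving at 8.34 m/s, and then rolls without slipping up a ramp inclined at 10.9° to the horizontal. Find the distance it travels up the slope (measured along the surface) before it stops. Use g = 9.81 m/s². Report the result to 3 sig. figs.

Here I = MR², so the shape factor k = I/(MR²) = 1.
Since it rolls without slipping, ω = v/R and KE = ½Mv² + ½Iω² = ½(1+k)Mv² = Mv².
Setting this equal to Mgh gives the vertical rise h = (1+k)v₀²/(2g) = 2×8.34²/(2×9.81) = 7.09 m.
Along the incline, d = h/sinθ = 7.09/sin10.9° ≈ 37.5 m.

d ≈ 37.5 m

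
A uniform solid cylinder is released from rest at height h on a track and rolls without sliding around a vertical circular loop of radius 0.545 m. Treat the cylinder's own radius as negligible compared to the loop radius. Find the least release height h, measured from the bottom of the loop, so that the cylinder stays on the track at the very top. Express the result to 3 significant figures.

The moment of inertia is (1/2)MR², giving k ≡ I/(MR²) = 0.5.
At the top, contact is just lost when gravity alone supplies the centripetal force: Mg = Mv_top²/r, i.e. v_top² = gr.
With ω = v/R, the kinetic energy at speed v is ½(1+k)Mv² = (3/4)Mv².
Energy conservation from release (height h) to the top (height 2r): Mgh = Mg(2r) + (3/4)M·gr.
Thus h_min = 2r + (1+k)r/2 = r(2 + 1.5/2) = 0.545 × 2.75 ≈ 1.50 m.

h_min ≈ 1.50 m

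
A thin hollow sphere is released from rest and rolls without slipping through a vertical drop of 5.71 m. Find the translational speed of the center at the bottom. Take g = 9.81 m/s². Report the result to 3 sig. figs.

With I = (2/3)MR², the ratio k = I/(MR²) is 2/3.
Rolling without slipping gives ω = v/R, so the total kinetic energy is ½Mv² + ½Iω² = ½(1+k)Mv² = (5/6)Mv².
Setting Mgh = (5/6)Mv² gives v = √(2gh/(1+k)) = √(2·9.81·5.71/1.667) ≈ 8.20 m/s.

v ≈ 8.20 m/s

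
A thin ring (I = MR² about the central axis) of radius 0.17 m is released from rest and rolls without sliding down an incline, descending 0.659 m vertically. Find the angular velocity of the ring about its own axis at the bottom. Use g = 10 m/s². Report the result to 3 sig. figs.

ω ≈ 15.1 rad/s

Here I = MR², so the shape factor k = I/(MR²) = 1.
Rolling without slipping gives ω = v/R, so the total kinetic energy is ½Mv² + ½Iω² = ½(1+k)Mv² = Mv².
Energy conservation Mgh = ½(1+k)Mv² gives v = √(2gh/(1+k)) = √(2 × 10 × 0.659 / 2) = 2.567 m/s.
The angular speed follows from ω = v/R = 2.567/0.17 ≈ 15.1 rad/s.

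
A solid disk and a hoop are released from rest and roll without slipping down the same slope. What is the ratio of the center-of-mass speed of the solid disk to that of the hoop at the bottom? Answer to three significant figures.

Each satisfies Mgh = ½(1+k)Mv² with k = I/(MR²), so v ∝ 1/√(1+k).
For the solid disk k = 0.5; for the hoop k = 1.
v₁/v₂ = √((1+k₂)/(1+k₁)) = √(2/1.5) ≈ 1.15.

v_ratio ≈ 1.15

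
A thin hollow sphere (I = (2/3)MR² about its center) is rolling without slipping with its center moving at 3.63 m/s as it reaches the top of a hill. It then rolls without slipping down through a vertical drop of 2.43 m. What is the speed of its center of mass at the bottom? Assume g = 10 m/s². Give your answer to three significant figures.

v ≈ 6.51 m/s

With I = (2/3)MR², the ratio k = I/(MR²) is 2/3.
The rolling condition ω = v/R makes the rotational term ½I(v/R)² = ½kMv², so KE_total = ½(1+k)Mv² = (5/6)Mv².
Energy conservation: (5/6)Mv₀² + Mgh = (5/6)Mv², so v² = v₀² + 2gh/(1+k).
v = √(3.63² + 2×10×2.43/1.667) = √42.34 ≈ 6.51 m/s.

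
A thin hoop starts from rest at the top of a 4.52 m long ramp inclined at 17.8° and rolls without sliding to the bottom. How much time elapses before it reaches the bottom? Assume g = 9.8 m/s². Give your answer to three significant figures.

The moment of inertia is MR², giving k ≡ I/(MR²) = 1.
Translational: Mg sinθ − f = Ma. Rotational about the CM: fR = Iα = kMRa, so f = kMa.
Hence a = g sinθ/(1+k) = 9.8×sin17.8°/2 = 1.498 m/s².
Starting from rest, L = ½at², so t = √(2L/a) = √(2×4.52/1.498) ≈ 2.46 s.

t ≈ 2.46 s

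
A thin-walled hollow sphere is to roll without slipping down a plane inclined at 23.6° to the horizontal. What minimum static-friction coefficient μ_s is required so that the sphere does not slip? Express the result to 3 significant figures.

For this body I = (2/3)MR², i.e. k = I/(MR²) = 2/3.
Along the incline Mg sinθ − f = Ma, and torque about the center fR = Iα = kMR²(a/R) gives f = kMa.
These give a = g sinθ/(1+k) and the required friction f = kMg sinθ/(1+k).
With N = Mg cosθ, the no-slip condition f ≤ μN gives μ_min = f/N = k tanθ/(1+k).
μ_min = (2/3) × tan23.6° / 1.667 ≈ 0.175.

μ_min ≈ 0.175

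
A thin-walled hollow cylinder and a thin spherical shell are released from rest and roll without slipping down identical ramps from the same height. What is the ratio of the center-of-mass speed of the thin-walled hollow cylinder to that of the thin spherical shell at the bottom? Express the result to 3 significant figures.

v_ratio ≈ 0.913

Each satisfies Mgh = ½(1+k)Mv² with k = I/(MR²), so v ∝ 1/√(1+k).
For the thin-walled hollow cylinder k = 1; for the thin spherical shell k = 2/3.
v₁/v₂ = √((1+k₂)/(1+k₁)) = √(1.667/2) ≈ 0.913.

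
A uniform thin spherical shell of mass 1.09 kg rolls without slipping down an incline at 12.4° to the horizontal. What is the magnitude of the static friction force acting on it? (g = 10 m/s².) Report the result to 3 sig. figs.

Here I = (2/3)MR², so the shape factor k = I/(MR²) = 2/3.
Newton's second law down the slope: Mg sinθ − f = Ma. The torque equation fR = Iα (with α = a/R) gives f = kMa.
Combining, a = g sinθ/(1+k) and f = kMa = kMg sinθ/(1+k).
f = (2/3) × 1.09 × 10 × sin12.4° / 1.667 ≈ 0.936 N.

f ≈ 0.936 N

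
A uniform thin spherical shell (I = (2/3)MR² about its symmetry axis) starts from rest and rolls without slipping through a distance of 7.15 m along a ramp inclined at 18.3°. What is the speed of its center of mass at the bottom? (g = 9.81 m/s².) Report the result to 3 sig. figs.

With I = (2/3)MR², the ratio k = I/(MR²) is 2/3.
Pure rolling means v = ωR; then KE = ½Mv² + ½I(v/R)² = ½(1+k)Mv² = (5/6)Mv².
The vertical drop is h = L sinθ = 7.15 × sin18.3° = 2.245 m.
Energy conservation: Mgh = (5/6)Mv², so v = √(2gh/(1+k)) = √(2 × 9.81 × 2.245 / 1.667) ≈ 5.14 m/s.

v ≈ 5.14 m/s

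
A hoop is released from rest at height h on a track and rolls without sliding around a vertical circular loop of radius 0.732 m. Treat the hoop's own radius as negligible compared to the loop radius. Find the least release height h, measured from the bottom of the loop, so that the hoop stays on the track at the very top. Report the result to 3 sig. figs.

h_min ≈ 2.20 m

With I = MR², the ratio k = I/(MR²) is 1.
At the top, contact is just lost when gravity alone supplies the centripetal force: Mg = Mv_top²/r, i.e. v_top² = gr.
With ω = v/R, the kinetic energy at speed v is ½(1+k)Mv² = Mv².
Energy conservation from release (height h) to the top (height 2r): Mgh = Mg(2r) + M·gr.
Thus h_min = 2r + (1+k)r/2 = r(2 + 2/2) = 0.732 × 3 ≈ 2.20 m.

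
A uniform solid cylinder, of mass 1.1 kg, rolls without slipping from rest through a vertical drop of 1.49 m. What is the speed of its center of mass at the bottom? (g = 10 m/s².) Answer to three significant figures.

The moment of inertia is (1/2)MR², giving k ≡ I/(MR²) = 0.5.
The rolling condition ω = v/R makes the rotational term ½I(v/R)² = ½kMv², so KE_total = ½(1+k)Mv² = (3/4)Mv².
Energy conservation: Mgh = (3/4)Mv², so v = √(2gh/(1+k)) = √(2 × 10 × 1.49 / 1.5) ≈ 4.46 m/s.

v ≈ 4.46 m/s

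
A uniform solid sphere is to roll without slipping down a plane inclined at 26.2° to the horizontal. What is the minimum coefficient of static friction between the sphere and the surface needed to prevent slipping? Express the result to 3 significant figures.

μ_min ≈ 0.141

The moment of inertia is (2/5)MR², giving k ≡ I/(MR²) = 0.4.
Translational: Mg sinθ − f = Ma. Rotational about the CM: fR = Iα = kMRa, so f = kMa.
These give a = g sinθ/(1+k) and the required friction f = kMg sinθ/(1+k).
The normal force is N = Mg cosθ, so μ_min = f/N = k tanθ/(1+k).
μ_min = 0.4 × tan26.2° / 1.4 ≈ 0.141.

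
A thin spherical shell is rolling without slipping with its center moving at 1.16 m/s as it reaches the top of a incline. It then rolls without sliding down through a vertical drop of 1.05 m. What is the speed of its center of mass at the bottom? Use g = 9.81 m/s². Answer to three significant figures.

v ≈ 3.70 m/s

Here I = (2/3)MR², so the shape factor k = I/(MR²) = 2/3.
Since it rolls without slipping, ω = v/R and KE = ½Mv² + ½Iω² = ½(1+k)Mv² = (5/6)Mv².
Conserving energy between top and bottom: (5/6)Mv² = (5/6)Mv₀² + Mgh, hence v² = v₀² + 2gh/(1+k).
v = √(1.16² + 2×9.81×1.05/1.667) = √13.71 ≈ 3.70 m/s.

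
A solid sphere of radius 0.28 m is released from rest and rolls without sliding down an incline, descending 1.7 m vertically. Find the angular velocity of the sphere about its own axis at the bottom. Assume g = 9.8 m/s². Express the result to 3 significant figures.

ω ≈ 17.4 rad/s

For this body I = (2/5)MR², i.e. k = I/(MR²) = 0.4.
Rolling without slipping gives ω = v/R, so the total kinetic energy is ½Mv² + ½Iω² = ½(1+k)Mv² = (7/10)Mv².
Energy conservation Mgh = ½(1+k)Mv² gives v = √(2gh/(1+k)) = √(2 × 9.8 × 1.7 / 1.4) = 4.879 m/s.
Then ω = v/R = 4.879 / 0.28 ≈ 17.4 rad/s.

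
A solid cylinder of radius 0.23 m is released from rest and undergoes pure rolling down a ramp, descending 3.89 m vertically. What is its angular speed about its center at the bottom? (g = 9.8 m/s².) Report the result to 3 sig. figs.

ω ≈ 31.0 rad/s

Here I = (1/2)MR², so the shape factor k = I/(MR²) = 0.5.
Since it rolls without slipping, ω = v/R and KE = ½Mv² + ½Iω² = ½(1+k)Mv² = (3/4)Mv².
Energy conservation Mgh = ½(1+k)Mv² gives v = √(2gh/(1+k)) = √(2 × 9.8 × 3.89 / 1.5) = 7.129 m/s.
Then ω = v/R = 7.129 / 0.23 ≈ 31.0 rad/s.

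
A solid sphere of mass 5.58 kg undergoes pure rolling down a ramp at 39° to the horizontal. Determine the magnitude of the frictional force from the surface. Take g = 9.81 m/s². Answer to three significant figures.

f ≈ 9.84 N

The moment of inertia is (2/5)MR², giving k ≡ I/(MR²) = 0.4.
Translational: Mg sinθ − f = Ma. Rotational about the CM: fR = Iα = kMRa, so f = kMa.
Combining, a = g sinθ/(1+k) and f = kMa = kMg sinθ/(1+k).
f = 0.4 × 5.58 × 9.81 × sin39° / 1.4 ≈ 9.84 N.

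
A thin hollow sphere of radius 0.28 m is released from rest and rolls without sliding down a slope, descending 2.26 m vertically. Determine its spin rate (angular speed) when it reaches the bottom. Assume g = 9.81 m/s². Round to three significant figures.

ω ≈ 18.4 rad/s

Here I = (2/3)MR², so the shape factor k = I/(MR²) = 2/3.
Rolling without slipping gives ω = v/R, so the total kinetic energy is ½Mv² + ½Iω² = ½(1+k)Mv² = (5/6)Mv².
Energy conservation Mgh = ½(1+k)Mv² gives v = √(2gh/(1+k)) = √(2 × 9.81 × 2.26 / 1.667) = 5.158 m/s.
The angular speed follows from ω = v/R = 5.158/0.28 ≈ 18.4 rad/s.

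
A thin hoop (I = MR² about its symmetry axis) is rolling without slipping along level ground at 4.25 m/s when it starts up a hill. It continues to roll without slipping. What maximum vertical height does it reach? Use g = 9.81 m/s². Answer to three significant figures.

h ≈ 1.84 m

For this body I = MR², i.e. k = I/(MR²) = 1.
Pure rolling means v = ωR; then KE = ½Mv² + ½I(v/R)² = ½(1+k)Mv² = Mv².
At the top the kinetic energy is zero, so Mv₀² = Mgh.
Thus h = (1+k)v₀²/(2g) = 2 × 4.25² / (2 × 9.81) ≈ 1.84 m.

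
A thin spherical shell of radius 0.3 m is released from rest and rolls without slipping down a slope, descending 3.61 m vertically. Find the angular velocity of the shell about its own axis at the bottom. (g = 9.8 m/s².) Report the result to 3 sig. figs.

ω ≈ 21.7 rad/s

The moment of inertia is (2/3)MR², giving k ≡ I/(MR²) = 2/3.
Since it rolls without slipping, ω = v/R and KE = ½Mv² + ½Iω² = ½(1+k)Mv² = (5/6)Mv².
Energy conservation Mgh = ½(1+k)Mv² gives v = √(2gh/(1+k)) = √(2 × 9.8 × 3.61 / 1.667) = 6.516 m/s.
The angular speed follows from ω = v/R = 6.516/0.3 ≈ 21.7 rad/s.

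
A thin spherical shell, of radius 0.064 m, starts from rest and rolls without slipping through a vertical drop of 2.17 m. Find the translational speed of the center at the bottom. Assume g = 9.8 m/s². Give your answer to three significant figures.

Here I = (2/3)MR², so the shape factor k = I/(MR²) = 2/3.
Pure rolling means v = ωR; then KE = ½Mv² + ½I(v/R)² = ½(1+k)Mv² = (5/6)Mv².
Setting Mgh = (5/6)Mv² gives v = √(2gh/(1+k)) = √(2·9.8·2.17/1.667) ≈ 5.05 m/s.

v ≈ 5.05 m/s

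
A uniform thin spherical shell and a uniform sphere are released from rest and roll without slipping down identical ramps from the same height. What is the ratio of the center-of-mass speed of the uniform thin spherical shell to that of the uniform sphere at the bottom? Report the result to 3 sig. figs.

v_ratio ≈ 0.917

Each satisfies Mgh = ½(1+k)Mv² with k = I/(MR²), so v ∝ 1/√(1+k).
For the uniform thin spherical shell k = 2/3; for the uniform sphere k = 0.4.
v₁/v₂ = √((1+k₂)/(1+k₁)) = √(1.4/1.667) ≈ 0.917.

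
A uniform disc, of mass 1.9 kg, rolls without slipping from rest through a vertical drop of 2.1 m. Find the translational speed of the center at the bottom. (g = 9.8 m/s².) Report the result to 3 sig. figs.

v ≈ 5.24 m/s

Here I = (1/2)MR², so the shape factor k = I/(MR²) = 0.5.
Since it rolls without slipping, ω = v/R and KE = ½Mv² + ½Iω² = ½(1+k)Mv² = (3/4)Mv².
Energy conservation: Mgh = (3/4)Mv², so v = √(2gh/(1+k)) = √(2 × 9.8 × 2.1 / 1.5) ≈ 5.24 m/s.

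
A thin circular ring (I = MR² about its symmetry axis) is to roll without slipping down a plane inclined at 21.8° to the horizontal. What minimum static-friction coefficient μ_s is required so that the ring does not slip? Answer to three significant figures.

For this body I = MR², i.e. k = I/(MR²) = 1.
Along the incline Mg sinθ − f = Ma, and torque about the center fR = Iα = kMR²(a/R) gives f = kMa.
These give a = g sinθ/(1+k) and the required friction f = kMg sinθ/(1+k).
The normal force is N = Mg cosθ, so μ_min = f/N = k tanθ/(1+k).
μ_min = 1 × tan21.8° / 2 ≈ 0.200.

μ_min ≈ 0.200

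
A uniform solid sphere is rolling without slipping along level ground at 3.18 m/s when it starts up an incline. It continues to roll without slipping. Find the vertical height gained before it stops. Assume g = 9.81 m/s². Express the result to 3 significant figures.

h ≈ 0.722 m

The moment of inertia is (2/5)MR², giving k ≡ I/(MR²) = 0.4.
The rolling condition ω = v/R makes the rotational term ½I(v/R)² = ½kMv², so KE_total = ½(1+k)Mv² = (7/10)Mv².
At the top the kinetic energy is zero, so (7/10)Mv₀² = Mgh.
Thus h = (1+k)v₀²/(2g) = 1.4 × 3.18² / (2 × 9.81) ≈ 0.722 m.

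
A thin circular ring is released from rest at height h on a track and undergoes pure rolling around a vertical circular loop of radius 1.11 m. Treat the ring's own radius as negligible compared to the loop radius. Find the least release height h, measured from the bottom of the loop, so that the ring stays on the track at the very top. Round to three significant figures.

The moment of inertia is MR², giving k ≡ I/(MR²) = 1.
At the top, contact is just lost when gravity alone supplies the centripetal force: Mg = Mv_top²/r, i.e. v_top² = gr.
With ω = v/R, the kinetic energy at speed v is ½(1+k)Mv² = Mv².
Energy conservation from release (height h) to the top (height 2r): Mgh = Mg(2r) + M·gr.
Thus h_min = 2r + (1+k)r/2 = r(2 + 2/2) = 1.11 × 3 ≈ 3.33 m.

h_min ≈ 3.33 m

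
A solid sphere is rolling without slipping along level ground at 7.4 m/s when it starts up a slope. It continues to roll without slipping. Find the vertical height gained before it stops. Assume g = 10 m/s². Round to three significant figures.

For this body I = (2/5)MR², i.e. k = I/(MR²) = 0.4.
Pure rolling means v = ωR; then KE = ½Mv² + ½I(v/R)² = ½(1+k)Mv² = (7/10)Mv².
All of this converts to potential energy at the highest point: (7/10)Mv₀² = Mgh.
Thus h = (1+k)v₀²/(2g) = 1.4 × 7.4² / (2 × 10) ≈ 3.83 m.

h ≈ 3.83 m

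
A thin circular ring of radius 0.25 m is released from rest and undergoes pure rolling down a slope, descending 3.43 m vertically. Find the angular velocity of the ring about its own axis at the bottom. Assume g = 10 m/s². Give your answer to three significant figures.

ω ≈ 23.4 rad/s

The moment of inertia is MR², giving k ≡ I/(MR²) = 1.
Pure rolling means v = ωR; then KE = ½Mv² + ½I(v/R)² = ½(1+k)Mv² = Mv².
Energy conservation Mgh = ½(1+k)Mv² gives v = √(2gh/(1+k)) = √(2 × 10 × 3.43 / 2) = 5.857 m/s.
Then ω = v/R = 5.857 / 0.25 ≈ 23.4 rad/s.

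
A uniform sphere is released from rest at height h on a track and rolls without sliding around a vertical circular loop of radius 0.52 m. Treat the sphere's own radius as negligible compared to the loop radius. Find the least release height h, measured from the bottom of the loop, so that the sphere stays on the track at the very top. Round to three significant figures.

h_min ≈ 1.40 m

The moment of inertia is (2/5)MR², giving k ≡ I/(MR²) = 0.4.
At the top, contact is just lost when gravity alone supplies the centripetal force: Mg = Mv_top²/r, i.e. v_top² = gr.
With ω = v/R, the kinetic energy at speed v is ½(1+k)Mv² = (7/10)Mv².
Energy conservation from release (height h) to the top (height 2r): Mgh = Mg(2r) + (7/10)M·gr.
Thus h_min = 2r + (1+k)r/2 = r(2 + 1.4/2) = 0.52 × 2.7 ≈ 1.40 m.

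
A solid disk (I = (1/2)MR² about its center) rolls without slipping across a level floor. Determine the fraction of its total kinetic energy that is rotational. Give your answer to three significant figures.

For this body I = (1/2)MR², i.e. k = I/(MR²) = 0.5.
With ω = v/R, KE_trans = ½Mv² and KE_rot = ½Iω² = ½kMv², so KE_total = ½(1+k)Mv².
The rotational fraction is therefore k/(1+k) = 0.5/1.5 ≈ 0.333.

fraction ≈ 0.333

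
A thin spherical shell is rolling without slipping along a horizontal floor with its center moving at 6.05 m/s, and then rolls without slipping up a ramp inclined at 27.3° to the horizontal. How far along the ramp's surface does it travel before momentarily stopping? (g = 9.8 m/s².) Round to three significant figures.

The moment of inertia is (2/3)MR², giving k ≡ I/(MR²) = 2/3.
Rolling without slipping gives ω = v/R, so the total kinetic energy is ½Mv² + ½Iω² = ½(1+k)Mv² = (5/6)Mv².
Setting this equal to Mgh gives the vertical rise h = (1+k)v₀²/(2g) = 1.667×6.05²/(2×9.8) = 3.112 m.
Along the incline, d = h/sinθ = 3.112/sin27.3° ≈ 6.79 m.

d ≈ 6.79 m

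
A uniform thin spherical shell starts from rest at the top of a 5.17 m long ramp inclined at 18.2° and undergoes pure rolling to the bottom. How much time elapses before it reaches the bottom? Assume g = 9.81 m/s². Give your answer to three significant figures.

For this body I = (2/3)MR², i.e. k = I/(MR²) = 2/3.
Along the incline Mg sinθ − f = Ma, and torque about the center fR = Iα = kMR²(a/R) gives f = kMa.
Hence a = g sinθ/(1+k) = 9.81×sin18.2°/1.667 = 1.838 m/s².
With constant a from rest, t = √(2L/a) = √(2·5.17/1.838) ≈ 2.37 s.

t ≈ 2.37 s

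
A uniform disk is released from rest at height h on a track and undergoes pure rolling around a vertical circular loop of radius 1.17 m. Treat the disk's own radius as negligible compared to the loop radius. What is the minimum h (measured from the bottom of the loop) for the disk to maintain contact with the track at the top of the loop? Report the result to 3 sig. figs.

h_min ≈ 3.22 m

The moment of inertia is (1/2)MR², giving k ≡ I/(MR²) = 0.5.
At the top of the loop, the minimum-contact condition is Mg = Mv_top²/r, so v_top² = gr.
With ω = v/R, the kinetic energy at speed v is ½(1+k)Mv² = (3/4)Mv².
Energy conservation from release (height h) to the top (height 2r): Mgh = Mg(2r) + (3/4)M·gr.
Thus h_min = 2r + (1+k)r/2 = r(2 + 1.5/2) = 1.17 × 2.75 ≈ 3.22 m.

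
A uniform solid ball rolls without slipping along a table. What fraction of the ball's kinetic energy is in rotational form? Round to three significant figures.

With I = (2/5)MR², the ratio k = I/(MR²) is 0.4.
Since ω = v/R, the translational part is ½Mv² and the rotational part is ½I(v/R)² = ½kMv²; the total is ½(1+k)Mv².
The rotational fraction is therefore k/(1+k) = 0.4/1.4 ≈ 0.286.

fraction ≈ 0.286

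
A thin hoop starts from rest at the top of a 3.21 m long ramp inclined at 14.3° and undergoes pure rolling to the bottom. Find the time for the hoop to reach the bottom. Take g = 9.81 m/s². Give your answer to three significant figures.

Here I = MR², so the shape factor k = I/(MR²) = 1.
Translational: Mg sinθ − f = Ma. Rotational about the CM: fR = Iα = kMRa, so f = kMa.
Hence a = g sinθ/(1+k) = 9.81×sin14.3°/2 = 1.212 m/s².
Starting from rest, L = ½at², so t = √(2L/a) = √(2×3.21/1.212) ≈ 2.30 s.

t ≈ 2.30 s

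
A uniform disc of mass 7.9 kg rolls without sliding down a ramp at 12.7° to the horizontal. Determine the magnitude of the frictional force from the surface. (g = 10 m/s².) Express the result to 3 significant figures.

f ≈ 5.79 N

Here I = (1/2)MR², so the shape factor k = I/(MR²) = 0.5.
Newton's second law down the slope: Mg sinθ − f = Ma. The torque equation fR = Iα (with α = a/R) gives f = kMa.
Combining, a = g sinθ/(1+k) and f = kMa = kMg sinθ/(1+k).
f = 0.5 × 7.9 × 10 × sin12.7° / 1.5 ≈ 5.79 N.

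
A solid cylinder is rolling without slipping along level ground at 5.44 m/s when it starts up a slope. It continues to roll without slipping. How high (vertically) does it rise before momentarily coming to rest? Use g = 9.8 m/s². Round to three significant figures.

Here I = (1/2)MR², so the shape factor k = I/(MR²) = 0.5.
Rolling without slipping gives ω = v/R, so the total kinetic energy is ½Mv² + ½Iω² = ½(1+k)Mv² = (3/4)Mv².
At the top the kinetic energy is zero, so (3/4)Mv₀² = Mgh.
Thus h = (1+k)v₀²/(2g) = 1.5 × 5.44² / (2 × 9.8) ≈ 2.26 m.

h ≈ 2.26 m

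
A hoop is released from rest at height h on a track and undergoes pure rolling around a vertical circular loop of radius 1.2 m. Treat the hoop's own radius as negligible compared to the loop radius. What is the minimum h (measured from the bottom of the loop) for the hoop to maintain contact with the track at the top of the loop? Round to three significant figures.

For this body I = MR², i.e. k = I/(MR²) = 1.
At the top, contact is just lost when gravity alone supplies the centripetal force: Mg = Mv_top²/r, i.e. v_top² = gr.
With ω = v/R, the kinetic energy at speed v is ½(1+k)Mv² = Mv².
Energy conservation from release (height h) to the top (height 2r): Mgh = Mg(2r) + M·gr.
Thus h_min = 2r + (1+k)r/2 = r(2 + 2/2) = 1.2 × 3 ≈ 3.60 m.

h_min ≈ 3.60 m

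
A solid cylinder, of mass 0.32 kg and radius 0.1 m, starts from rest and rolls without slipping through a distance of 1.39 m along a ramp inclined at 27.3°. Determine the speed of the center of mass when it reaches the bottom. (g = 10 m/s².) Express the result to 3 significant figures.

v ≈ 2.92 m/s

Here I = (1/2)MR², so the shape factor k = I/(MR²) = 0.5.
The rolling condition ω = v/R makes the rotational term ½I(v/R)² = ½kMv², so KE_total = ½(1+k)Mv² = (3/4)Mv².
The vertical drop is h = L sinθ = 1.39 × sin27.3° = 0.6375 m.
Setting Mgh = (3/4)Mv² gives v = √(2gh/(1+k)) = √(2·10·0.6375/1.5) ≈ 2.92 m/s.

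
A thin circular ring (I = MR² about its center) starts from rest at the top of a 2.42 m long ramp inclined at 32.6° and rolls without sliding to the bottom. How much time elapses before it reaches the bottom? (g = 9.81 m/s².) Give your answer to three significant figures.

For this body I = MR², i.e. k = I/(MR²) = 1.
Newton's second law down the slope: Mg sinθ − f = Ma. The torque equation fR = Iα (with α = a/R) gives f = kMa.
Hence a = g sinθ/(1+k) = 9.81×sin32.6°/2 = 2.643 m/s².
With constant a from rest, t = √(2L/a) = √(2·2.42/2.643) ≈ 1.35 s.

t ≈ 1.35 s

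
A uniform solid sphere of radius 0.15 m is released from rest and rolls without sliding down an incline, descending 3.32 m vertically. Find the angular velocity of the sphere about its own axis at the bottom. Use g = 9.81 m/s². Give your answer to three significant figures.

Here I = (2/5)MR², so the shape factor k = I/(MR²) = 0.4.
Pure rolling means v = ωR; then KE = ½Mv² + ½I(v/R)² = ½(1+k)Mv² = (7/10)Mv².
Energy conservation Mgh = ½(1+k)Mv² gives v = √(2gh/(1+k)) = √(2 × 9.81 × 3.32 / 1.4) = 6.821 m/s.
Then ω = v/R = 6.821 / 0.15 ≈ 45.5 rad/s.

ω ≈ 45.5 rad/s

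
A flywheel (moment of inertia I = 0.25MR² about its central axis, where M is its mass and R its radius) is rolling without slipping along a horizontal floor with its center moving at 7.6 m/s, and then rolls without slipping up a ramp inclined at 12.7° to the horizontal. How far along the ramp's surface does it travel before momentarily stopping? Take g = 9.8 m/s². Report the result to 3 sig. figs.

The moment of inertia is 0.25MR², giving k ≡ I/(MR²) = 0.25.
Since it rolls without slipping, ω = v/R and KE = ½Mv² + ½Iω² = ½(1+k)Mv² = (5/8)Mv².
Setting this equal to Mgh gives the vertical rise h = (1+k)v₀²/(2g) = 1.25×7.6²/(2×9.8) = 3.684 m.
The distance along the slope is d = h/sinθ = 3.684/sin12.7° ≈ 16.8 m.

d ≈ 16.8 m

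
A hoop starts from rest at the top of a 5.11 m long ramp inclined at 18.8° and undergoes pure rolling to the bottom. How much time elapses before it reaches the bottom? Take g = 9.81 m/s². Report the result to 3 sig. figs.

The moment of inertia is MR², giving k ≡ I/(MR²) = 1.
Newton's second law down the slope: Mg sinθ − f = Ma. The torque equation fR = Iα (with α = a/R) gives f = kMa.
Hence a = g sinθ/(1+k) = 9.81×sin18.8°/2 = 1.581 m/s².
With constant a from rest, t = √(2L/a) = √(2·5.11/1.581) ≈ 2.54 s.

t ≈ 2.54 s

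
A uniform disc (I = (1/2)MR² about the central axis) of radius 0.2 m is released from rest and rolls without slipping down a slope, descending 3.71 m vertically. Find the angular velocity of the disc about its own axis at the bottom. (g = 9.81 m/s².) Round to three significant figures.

ω ≈ 34.8 rad/s

For this body I = (1/2)MR², i.e. k = I/(MR²) = 0.5.
Pure rolling means v = ωR; then KE = ½Mv² + ½I(v/R)² = ½(1+k)Mv² = (3/4)Mv².
Energy conservation Mgh = ½(1+k)Mv² gives v = √(2gh/(1+k)) = √(2 × 9.81 × 3.71 / 1.5) = 6.966 m/s.
The angular speed follows from ω = v/R = 6.966/0.2 ≈ 34.8 rad/s.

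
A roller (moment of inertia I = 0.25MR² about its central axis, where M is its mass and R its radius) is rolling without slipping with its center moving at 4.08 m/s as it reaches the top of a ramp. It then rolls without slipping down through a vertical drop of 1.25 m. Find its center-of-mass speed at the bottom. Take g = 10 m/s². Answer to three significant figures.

v ≈ 6.05 m/s

With I = 0.25MR², the ratio k = I/(MR²) is 0.25.
Pure rolling means v = ωR; then KE = ½Mv² + ½I(v/R)² = ½(1+k)Mv² = (5/8)Mv².
Energy conservation: (5/8)Mv₀² + Mgh = (5/8)Mv², so v² = v₀² + 2gh/(1+k).
v = √(4.08² + 2×10×1.25/1.25) = √36.65 ≈ 6.05 m/s.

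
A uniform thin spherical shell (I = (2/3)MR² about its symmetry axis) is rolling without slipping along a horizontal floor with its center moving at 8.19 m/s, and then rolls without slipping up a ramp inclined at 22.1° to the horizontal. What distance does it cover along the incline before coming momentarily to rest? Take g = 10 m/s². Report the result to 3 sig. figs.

With I = (2/3)MR², the ratio k = I/(MR²) is 2/3.
Rolling without slipping gives ω = v/R, so the total kinetic energy is ½Mv² + ½Iω² = ½(1+k)Mv² = (5/6)Mv².
Setting this equal to Mgh gives the vertical rise h = (1+k)v₀²/(2g) = 1.667×8.19²/(2×10) = 5.59 m.
Along the incline, d = h/sinθ = 5.59/sin22.1° ≈ 14.9 m.

d ≈ 14.9 m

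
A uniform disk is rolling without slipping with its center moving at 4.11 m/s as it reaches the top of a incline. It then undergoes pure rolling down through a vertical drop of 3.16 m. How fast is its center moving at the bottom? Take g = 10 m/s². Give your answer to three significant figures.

v ≈ 7.68 m/s

Here I = (1/2)MR², so the shape factor k = I/(MR²) = 0.5.
Since it rolls without slipping, ω = v/R and KE = ½Mv² + ½Iω² = ½(1+k)Mv² = (3/4)Mv².
Energy conservation: (3/4)Mv₀² + Mgh = (3/4)Mv², so v² = v₀² + 2gh/(1+k).
v = √(4.11² + 2×10×3.16/1.5) = √59.03 ≈ 7.68 m/s.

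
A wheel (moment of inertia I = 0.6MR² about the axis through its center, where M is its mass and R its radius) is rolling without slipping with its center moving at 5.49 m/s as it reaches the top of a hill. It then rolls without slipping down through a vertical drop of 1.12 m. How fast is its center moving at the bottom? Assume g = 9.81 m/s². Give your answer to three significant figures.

For this body I = 0.6MR², i.e. k = I/(MR²) = 0.6.
Pure rolling means v = ωR; then KE = ½Mv² + ½I(v/R)² = ½(1+k)Mv² = (4/5)Mv².
Energy conservation: (4/5)Mv₀² + Mgh = (4/5)Mv², so v² = v₀² + 2gh/(1+k).
v = √(5.49² + 2×9.81×1.12/1.6) = √43.87 ≈ 6.62 m/s.

v ≈ 6.62 m/s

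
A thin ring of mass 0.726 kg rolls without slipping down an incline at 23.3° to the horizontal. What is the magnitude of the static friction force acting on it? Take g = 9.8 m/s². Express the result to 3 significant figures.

For this body I = MR², i.e. k = I/(MR²) = 1.
Along the incline Mg sinθ − f = Ma, and torque about the center fR = Iα = kMR²(a/R) gives f = kMa.
Combining, a = g sinθ/(1+k) and f = kMa = kMg sinθ/(1+k).
f = 1 × 0.726 × 9.8 × sin23.3° / 2 ≈ 1.41 N.

f ≈ 1.41 N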